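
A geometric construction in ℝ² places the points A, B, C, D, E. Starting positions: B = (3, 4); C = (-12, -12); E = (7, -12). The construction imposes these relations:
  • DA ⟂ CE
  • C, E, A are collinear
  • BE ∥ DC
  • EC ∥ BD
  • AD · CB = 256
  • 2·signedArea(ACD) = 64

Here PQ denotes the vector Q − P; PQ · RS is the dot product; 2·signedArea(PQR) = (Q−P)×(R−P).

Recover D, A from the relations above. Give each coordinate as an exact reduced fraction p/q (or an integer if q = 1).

1. D_x = -16  [BE ∥ DC ∩ EC ∥ BD]
2. D_y = 4  [BE ∥ DC ∩ EC ∥ BD]
   → D = (-16, 4)
3. A_x = -16  [C, E, A are collinear ∩ DA ⟂ CE]
4. A_y = -12  [C, E, A are collinear ∩ DA ⟂ CE]
   → A = (-16, -12)

A = (-16, -12)
D = (-16, 4)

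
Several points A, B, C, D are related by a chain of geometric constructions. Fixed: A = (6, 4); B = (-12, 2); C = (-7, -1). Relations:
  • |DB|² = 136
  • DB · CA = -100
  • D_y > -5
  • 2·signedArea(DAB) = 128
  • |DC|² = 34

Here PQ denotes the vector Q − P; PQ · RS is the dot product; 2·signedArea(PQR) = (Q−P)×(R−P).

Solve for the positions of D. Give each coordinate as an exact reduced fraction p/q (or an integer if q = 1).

D = (-2, -4)

1. D_x = -2  [2·signedArea(DAB) = 128 ∩ DB · CA = -100]
2. D_y = -4  [2·signedArea(DAB) = 128 ∩ DB · CA = -100]
   → D = (-2, -4)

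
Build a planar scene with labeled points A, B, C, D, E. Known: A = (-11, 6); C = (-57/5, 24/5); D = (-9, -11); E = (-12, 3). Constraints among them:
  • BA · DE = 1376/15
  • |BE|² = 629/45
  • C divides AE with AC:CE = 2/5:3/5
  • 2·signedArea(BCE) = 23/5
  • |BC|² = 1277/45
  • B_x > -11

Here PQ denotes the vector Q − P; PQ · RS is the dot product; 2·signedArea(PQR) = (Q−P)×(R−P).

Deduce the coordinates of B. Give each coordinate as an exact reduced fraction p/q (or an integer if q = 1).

1. B_x = -53/5  [2·signedArea(BCE) = 23/5 ∩ BA · DE = 1376/15]
2. B_y = -7/15  [2·signedArea(BCE) = 23/5 ∩ BA · DE = 1376/15]
   → B = (-53/5, -7/15)

B = (-53/5, -7/15)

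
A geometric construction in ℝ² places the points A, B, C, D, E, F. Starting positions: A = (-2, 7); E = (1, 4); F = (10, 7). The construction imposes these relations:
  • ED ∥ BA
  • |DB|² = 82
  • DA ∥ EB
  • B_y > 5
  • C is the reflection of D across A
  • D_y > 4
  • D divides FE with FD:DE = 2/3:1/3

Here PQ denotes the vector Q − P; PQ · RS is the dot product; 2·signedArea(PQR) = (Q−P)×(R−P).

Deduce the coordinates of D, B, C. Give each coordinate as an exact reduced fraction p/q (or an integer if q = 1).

1. D_x = 4  [D divides FE with FD:DE = 2/3:1/3]
2. D_y = 5  [D divides FE with FD:DE = 2/3:1/3]
   → D = (4, 5)
3. B_x = -5  [ED ∥ BA ∩ DA ∥ EB]
4. B_y = 6  [ED ∥ BA ∩ DA ∥ EB]
   → B = (-5, 6)
5. C_x = -8  [C is the reflection of D across A]
6. C_y = 9  [C is the reflection of D across A]
   → C = (-8, 9)

B = (-5, 6)
C = (-8, 9)
D = (4, 5)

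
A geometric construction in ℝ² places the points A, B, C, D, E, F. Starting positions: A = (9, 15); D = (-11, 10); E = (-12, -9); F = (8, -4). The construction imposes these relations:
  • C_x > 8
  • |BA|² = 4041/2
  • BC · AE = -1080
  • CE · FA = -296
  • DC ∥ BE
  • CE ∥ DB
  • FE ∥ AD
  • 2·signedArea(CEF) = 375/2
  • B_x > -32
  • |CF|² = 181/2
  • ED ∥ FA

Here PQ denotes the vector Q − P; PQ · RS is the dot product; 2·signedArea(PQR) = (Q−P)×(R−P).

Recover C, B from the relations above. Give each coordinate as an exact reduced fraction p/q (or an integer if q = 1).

B = (-63/2, -9/2)
C = (17/2, 11/2)

1. C_x = 17/2  [2·signedArea(CEF) = 375/2 ∩ CE · FA = -296]
2. C_y = 11/2  [2·signedArea(CEF) = 375/2 ∩ CE · FA = -296]
   → C = (17/2, 11/2)
3. B_x = -63/2  [DC ∥ BE ∩ CE ∥ DB]
4. B_y = -9/2  [DC ∥ BE ∩ CE ∥ DB]
   → B = (-63/2, -9/2)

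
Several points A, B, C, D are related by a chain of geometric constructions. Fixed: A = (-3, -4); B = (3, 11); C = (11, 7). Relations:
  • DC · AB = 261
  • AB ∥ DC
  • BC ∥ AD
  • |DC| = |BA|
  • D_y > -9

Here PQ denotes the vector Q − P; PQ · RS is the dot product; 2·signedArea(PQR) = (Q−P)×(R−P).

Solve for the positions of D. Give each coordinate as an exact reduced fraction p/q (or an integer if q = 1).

1. D_x = 5  [AB ∥ DC ∩ BC ∥ AD]
2. D_y = -8  [AB ∥ DC ∩ BC ∥ AD]
   → D = (5, -8)

D = (5, -8)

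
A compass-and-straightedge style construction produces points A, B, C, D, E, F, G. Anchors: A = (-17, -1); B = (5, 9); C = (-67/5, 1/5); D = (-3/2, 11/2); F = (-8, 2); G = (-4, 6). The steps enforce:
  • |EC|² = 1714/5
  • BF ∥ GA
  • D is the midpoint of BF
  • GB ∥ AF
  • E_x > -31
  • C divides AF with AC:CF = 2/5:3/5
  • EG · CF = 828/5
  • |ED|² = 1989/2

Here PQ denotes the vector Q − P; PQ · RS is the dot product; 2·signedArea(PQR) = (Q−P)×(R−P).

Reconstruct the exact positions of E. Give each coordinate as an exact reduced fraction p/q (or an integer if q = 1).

E = (-30, -8)

1. E_x = -30  [line -27/5·x + -9/5·y + -882/5 = 0 ∩ |ED|² = 1989/2]
2. E_y = -8  [line -27/5·x + -9/5·y + -882/5 = 0 ∩ |ED|² = 1989/2]
   → E = (-30, -8)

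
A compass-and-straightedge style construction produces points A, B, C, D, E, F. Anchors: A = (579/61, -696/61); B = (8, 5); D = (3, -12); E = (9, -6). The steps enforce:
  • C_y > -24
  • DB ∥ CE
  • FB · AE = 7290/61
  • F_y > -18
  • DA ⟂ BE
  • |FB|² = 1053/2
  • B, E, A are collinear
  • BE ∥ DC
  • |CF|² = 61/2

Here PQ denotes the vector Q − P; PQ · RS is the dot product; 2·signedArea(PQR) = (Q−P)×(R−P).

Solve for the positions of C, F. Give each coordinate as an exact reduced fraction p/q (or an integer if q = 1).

1. C_x = 4  [DB ∥ CE ∩ BE ∥ DC]
2. C_y = -23  [DB ∥ CE ∩ BE ∥ DC]
   → C = (4, -23)
3. F_x = 7/2  [line 30/61·x + -330/61·y + -5880/61 = 0 ∩ |CF|² = 61/2]
4. F_y = -35/2  [line 30/61·x + -330/61·y + -5880/61 = 0 ∩ |CF|² = 61/2]
   → F = (7/2, -35/2)

C = (4, -23)
F = (7/2, -35/2)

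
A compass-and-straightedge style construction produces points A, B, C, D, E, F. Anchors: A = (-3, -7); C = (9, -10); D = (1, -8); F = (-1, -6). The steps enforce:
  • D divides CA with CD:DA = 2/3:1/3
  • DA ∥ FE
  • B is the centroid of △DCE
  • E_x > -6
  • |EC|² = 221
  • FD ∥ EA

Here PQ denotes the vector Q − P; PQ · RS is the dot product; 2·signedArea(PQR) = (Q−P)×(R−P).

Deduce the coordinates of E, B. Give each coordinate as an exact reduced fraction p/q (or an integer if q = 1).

B = (5/3, -23/3)
E = (-5, -5)

1. E_x = -5  [FD ∥ EA ∩ DA ∥ FE]
2. E_y = -5  [FD ∥ EA ∩ DA ∥ FE]
   → E = (-5, -5)
3. B_x = 5/3  [B is the centroid of △DCE]
4. B_y = -23/3  [B is the centroid of △DCE]
   → B = (5/3, -23/3)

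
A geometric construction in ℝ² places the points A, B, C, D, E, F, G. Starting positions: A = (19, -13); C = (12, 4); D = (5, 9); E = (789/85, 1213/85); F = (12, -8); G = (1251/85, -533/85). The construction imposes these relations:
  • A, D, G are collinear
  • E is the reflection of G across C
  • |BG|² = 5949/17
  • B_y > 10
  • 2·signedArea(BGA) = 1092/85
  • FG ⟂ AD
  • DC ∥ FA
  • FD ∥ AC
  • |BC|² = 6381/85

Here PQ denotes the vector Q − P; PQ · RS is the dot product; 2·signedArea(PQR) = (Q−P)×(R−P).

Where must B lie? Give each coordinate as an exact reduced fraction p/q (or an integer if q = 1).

B = (516/85, 877/85)

1. B_x = 516/85  [line 572/85·x + 364/85·y + -7228/85 = 0 ∩ |BC|² = 6381/85]
2. B_y = 877/85  [line 572/85·x + 364/85·y + -7228/85 = 0 ∩ |BC|² = 6381/85]
   → B = (516/85, 877/85)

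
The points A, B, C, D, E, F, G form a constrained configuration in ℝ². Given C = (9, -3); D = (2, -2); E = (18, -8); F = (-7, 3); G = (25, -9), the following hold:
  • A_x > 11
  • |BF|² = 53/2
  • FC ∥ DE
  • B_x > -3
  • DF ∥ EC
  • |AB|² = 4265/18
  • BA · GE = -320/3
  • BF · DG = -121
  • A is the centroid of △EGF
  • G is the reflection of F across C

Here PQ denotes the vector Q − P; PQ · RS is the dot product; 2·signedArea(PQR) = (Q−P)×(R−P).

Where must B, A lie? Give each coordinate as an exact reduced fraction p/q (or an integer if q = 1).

A = (12, -14/3)
B = (-5/2, 1/2)

1. A_x = 12  [A is the centroid of △EGF]
2. A_y = -14/3  [A is the centroid of △EGF]
   → A = (12, -14/3)
3. B_x = -5/2  [BA · GE = -320/3 ∩ BF · DG = -121]
4. B_y = 1/2  [BA · GE = -320/3 ∩ BF · DG = -121]
   → B = (-5/2, 1/2)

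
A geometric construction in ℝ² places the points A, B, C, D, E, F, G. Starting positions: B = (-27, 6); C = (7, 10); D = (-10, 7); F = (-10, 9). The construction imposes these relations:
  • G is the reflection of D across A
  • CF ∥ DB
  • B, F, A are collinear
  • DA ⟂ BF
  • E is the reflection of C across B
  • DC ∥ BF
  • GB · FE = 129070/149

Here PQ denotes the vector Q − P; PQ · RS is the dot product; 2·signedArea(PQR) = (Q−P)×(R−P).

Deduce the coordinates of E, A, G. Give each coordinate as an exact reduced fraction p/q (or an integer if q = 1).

1. E_x = -61  [E is the reflection of C across B]
2. E_y = 2  [E is the reflection of C across B]
   → E = (-61, 2)
3. A_x = -1541/149  [B, F, A are collinear ∩ DA ⟂ BF]
4. A_y = 1332/149  [B, F, A are collinear ∩ DA ⟂ BF]
   → A = (-1541/149, 1332/149)
5. G_x = -1592/149  [G is the reflection of D across A]
6. G_y = 1621/149  [G is the reflection of D across A]
   → G = (-1592/149, 1621/149)

A = (-1541/149, 1332/149)
E = (-61, 2)
G = (-1592/149, 1621/149)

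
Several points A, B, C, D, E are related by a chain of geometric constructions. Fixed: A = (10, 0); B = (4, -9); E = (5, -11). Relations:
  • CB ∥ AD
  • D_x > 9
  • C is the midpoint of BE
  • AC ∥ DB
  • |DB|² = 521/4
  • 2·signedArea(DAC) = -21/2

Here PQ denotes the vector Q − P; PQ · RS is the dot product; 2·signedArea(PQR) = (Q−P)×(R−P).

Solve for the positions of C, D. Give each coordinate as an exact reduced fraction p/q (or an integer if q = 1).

C = (9/2, -10)
D = (19/2, 1)

1. C_x = 9/2  [C is the midpoint of BE]
2. C_y = -10  [C is the midpoint of BE]
   → C = (9/2, -10)
3. D_x = 19/2  [AC ∥ DB ∩ CB ∥ AD]
4. D_y = 1  [AC ∥ DB ∩ CB ∥ AD]
   → D = (19/2, 1)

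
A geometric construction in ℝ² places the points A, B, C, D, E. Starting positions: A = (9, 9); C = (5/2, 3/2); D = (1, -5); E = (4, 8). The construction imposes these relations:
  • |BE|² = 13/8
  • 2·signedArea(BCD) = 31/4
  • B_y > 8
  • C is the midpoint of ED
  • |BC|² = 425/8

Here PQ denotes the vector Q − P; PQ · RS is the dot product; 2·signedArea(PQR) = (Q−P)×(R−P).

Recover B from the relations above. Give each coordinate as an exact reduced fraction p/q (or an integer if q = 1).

B = (21/4, 33/4)

1. B_x = 21/4  [line 13/2·x + -3/2·y + -87/4 = 0 ∩ |BC|² = 425/8]
2. B_y = 33/4  [line 13/2·x + -3/2·y + -87/4 = 0 ∩ |BC|² = 425/8]
   → B = (21/4, 33/4)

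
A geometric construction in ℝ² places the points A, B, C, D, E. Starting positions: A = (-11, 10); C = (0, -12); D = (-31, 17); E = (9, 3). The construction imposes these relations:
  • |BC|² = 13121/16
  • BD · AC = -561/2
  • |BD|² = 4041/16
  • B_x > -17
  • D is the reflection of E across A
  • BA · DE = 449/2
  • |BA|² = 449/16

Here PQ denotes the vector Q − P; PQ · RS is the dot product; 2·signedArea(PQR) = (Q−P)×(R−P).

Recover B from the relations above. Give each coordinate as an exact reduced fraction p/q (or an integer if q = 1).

1. B_x = -16  [BA · DE = 449/2 ∩ BD · AC = -561/2]
2. B_y = 47/4  [BA · DE = 449/2 ∩ BD · AC = -561/2]
   → B = (-16, 47/4)

B = (-16, 47/4)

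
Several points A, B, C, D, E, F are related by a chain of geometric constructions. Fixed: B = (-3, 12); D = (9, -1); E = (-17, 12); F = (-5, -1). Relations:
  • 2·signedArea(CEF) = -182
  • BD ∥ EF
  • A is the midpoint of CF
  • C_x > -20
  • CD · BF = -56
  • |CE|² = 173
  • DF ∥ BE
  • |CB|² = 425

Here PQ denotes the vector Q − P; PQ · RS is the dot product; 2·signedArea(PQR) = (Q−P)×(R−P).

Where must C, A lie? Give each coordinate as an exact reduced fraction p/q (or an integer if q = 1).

1. C_x = -19  [2·signedArea(CEF) = -182 ∩ CD · BF = -56]
2. C_y = -1  [2·signedArea(CEF) = -182 ∩ CD · BF = -56]
   → C = (-19, -1)
3. A_x = -12  [A is the midpoint of CF]
4. A_y = -1  [A is the midpoint of CF]
   → A = (-12, -1)

A = (-12, -1)
C = (-19, -1)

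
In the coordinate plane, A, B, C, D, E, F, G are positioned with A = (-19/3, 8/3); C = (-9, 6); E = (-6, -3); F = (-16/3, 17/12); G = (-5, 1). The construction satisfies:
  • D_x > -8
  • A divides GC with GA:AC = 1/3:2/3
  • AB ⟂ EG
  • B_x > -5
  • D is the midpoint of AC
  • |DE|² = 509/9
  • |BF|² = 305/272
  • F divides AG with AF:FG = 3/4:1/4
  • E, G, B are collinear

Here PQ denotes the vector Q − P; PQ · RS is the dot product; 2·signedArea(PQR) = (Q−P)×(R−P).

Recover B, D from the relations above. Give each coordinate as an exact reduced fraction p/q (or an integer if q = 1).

1. B_x = -239/51  [E, G, B are collinear ∩ AB ⟂ EG]
2. B_y = 115/51  [E, G, B are collinear ∩ AB ⟂ EG]
   → B = (-239/51, 115/51)
3. D_x = -23/3  [D is the midpoint of AC]
4. D_y = 13/3  [D is the midpoint of AC]
   → D = (-23/3, 13/3)

B = (-239/51, 115/51)
D = (-23/3, 13/3)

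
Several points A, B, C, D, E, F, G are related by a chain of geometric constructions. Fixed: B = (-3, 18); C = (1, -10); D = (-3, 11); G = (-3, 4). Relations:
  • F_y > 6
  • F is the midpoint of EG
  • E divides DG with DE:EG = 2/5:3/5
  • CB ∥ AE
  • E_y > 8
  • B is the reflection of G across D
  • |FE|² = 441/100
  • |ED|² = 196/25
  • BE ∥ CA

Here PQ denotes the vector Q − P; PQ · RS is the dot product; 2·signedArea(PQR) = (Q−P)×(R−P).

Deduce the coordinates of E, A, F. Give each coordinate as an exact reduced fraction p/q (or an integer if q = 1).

A = (1, -99/5)
E = (-3, 41/5)
F = (-3, 61/10)

1. E_x = -3  [E divides DG with DE:EG = 2/5:3/5]
2. E_y = 41/5  [E divides DG with DE:EG = 2/5:3/5]
   → E = (-3, 41/5)
3. A_x = 1  [CB ∥ AE ∩ BE ∥ CA]
4. A_y = -99/5  [CB ∥ AE ∩ BE ∥ CA]
   → A = (1, -99/5)
5. F_x = -3  [F is the midpoint of EG]
6. F_y = 61/10  [F is the midpoint of EG]
   → F = (-3, 61/10)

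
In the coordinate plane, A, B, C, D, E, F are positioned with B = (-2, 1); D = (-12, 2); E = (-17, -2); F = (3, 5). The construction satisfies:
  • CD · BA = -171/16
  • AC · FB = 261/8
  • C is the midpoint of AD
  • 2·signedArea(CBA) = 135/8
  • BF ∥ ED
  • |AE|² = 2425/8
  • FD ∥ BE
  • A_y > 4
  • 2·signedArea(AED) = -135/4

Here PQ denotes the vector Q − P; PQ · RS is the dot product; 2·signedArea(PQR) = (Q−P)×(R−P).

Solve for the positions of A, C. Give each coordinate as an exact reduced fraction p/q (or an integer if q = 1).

A = (-3/4, 17/4)
C = (-51/8, 25/8)

1. A_x = -3/4  [line -4·x + 5·y + -97/4 = 0 ∩ |AE|² = 2425/8]
2. A_y = 17/4  [line -4·x + 5·y + -97/4 = 0 ∩ |AE|² = 2425/8]
   → A = (-3/4, 17/4)
3. C_x = -51/8  [AC · FB = 261/8 ∩ C is the midpoint of AD]
4. C_y = 25/8  [AC · FB = 261/8 ∩ C is the midpoint of AD]
   → C = (-51/8, 25/8)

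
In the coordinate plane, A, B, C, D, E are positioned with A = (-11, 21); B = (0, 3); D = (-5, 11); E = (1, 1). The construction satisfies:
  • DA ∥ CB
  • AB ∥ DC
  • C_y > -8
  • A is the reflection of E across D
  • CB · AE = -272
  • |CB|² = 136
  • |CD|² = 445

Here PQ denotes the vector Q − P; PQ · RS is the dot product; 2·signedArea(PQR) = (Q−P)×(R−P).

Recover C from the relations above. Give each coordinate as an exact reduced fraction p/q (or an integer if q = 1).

1. C_x = 6  [DA ∥ CB ∩ AB ∥ DC]
2. C_y = -7  [DA ∥ CB ∩ AB ∥ DC]
   → C = (6, -7)

C = (6, -7)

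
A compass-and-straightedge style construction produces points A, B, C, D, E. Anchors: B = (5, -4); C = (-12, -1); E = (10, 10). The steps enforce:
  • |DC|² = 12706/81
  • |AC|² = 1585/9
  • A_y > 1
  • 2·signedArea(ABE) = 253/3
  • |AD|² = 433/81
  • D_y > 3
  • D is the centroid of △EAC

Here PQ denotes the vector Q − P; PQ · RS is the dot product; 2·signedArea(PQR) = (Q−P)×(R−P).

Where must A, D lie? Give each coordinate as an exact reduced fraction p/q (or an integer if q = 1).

1. A_x = 1  [line -14·x + 5·y + 17/3 = 0 ∩ |AC|² = 1585/9]
2. A_y = 5/3  [line -14·x + 5·y + 17/3 = 0 ∩ |AC|² = 1585/9]
   → A = (1, 5/3)
3. D_x = -1/3  [D is the centroid of △EAC]
4. D_y = 32/9  [D is the centroid of △EAC]
   → D = (-1/3, 32/9)

A = (1, 5/3)
D = (-1/3, 32/9)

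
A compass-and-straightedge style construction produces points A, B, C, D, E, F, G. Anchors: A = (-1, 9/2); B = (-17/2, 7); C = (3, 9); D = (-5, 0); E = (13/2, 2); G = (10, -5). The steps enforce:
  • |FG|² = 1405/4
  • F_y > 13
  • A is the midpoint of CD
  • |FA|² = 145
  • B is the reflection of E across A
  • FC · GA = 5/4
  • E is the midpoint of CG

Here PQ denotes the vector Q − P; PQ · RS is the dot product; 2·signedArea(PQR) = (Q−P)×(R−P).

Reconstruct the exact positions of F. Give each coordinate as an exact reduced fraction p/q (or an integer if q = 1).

1. F_x = 7  [line 11·x + -19/2·y + 205/4 = 0 ∩ |FA|² = 145]
2. F_y = 27/2  [line 11·x + -19/2·y + 205/4 = 0 ∩ |FA|² = 145]
   → F = (7, 27/2)

F = (7, 27/2)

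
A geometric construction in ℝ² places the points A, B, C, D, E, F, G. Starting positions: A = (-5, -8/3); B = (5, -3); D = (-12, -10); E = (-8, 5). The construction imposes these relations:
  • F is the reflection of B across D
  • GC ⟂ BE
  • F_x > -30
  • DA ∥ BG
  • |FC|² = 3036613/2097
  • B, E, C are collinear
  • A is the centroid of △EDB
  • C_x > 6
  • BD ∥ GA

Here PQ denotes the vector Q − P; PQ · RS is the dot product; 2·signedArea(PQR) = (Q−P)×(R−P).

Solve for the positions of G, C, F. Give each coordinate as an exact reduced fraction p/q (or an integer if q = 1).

C = (4756/699, -2873/699)
F = (-29, -17)
G = (12, 13/3)

1. G_x = 12  [BD ∥ GA ∩ DA ∥ BG]
2. G_y = 13/3  [BD ∥ GA ∩ DA ∥ BG]
   → G = (12, 13/3)
3. C_x = 4756/699  [B, E, C are collinear ∩ GC ⟂ BE]
4. C_y = -2873/699  [B, E, C are collinear ∩ GC ⟂ BE]
   → C = (4756/699, -2873/699)
5. F_x = -29  [F is the reflection of B across D]
6. F_y = -17  [F is the reflection of B across D]
   → F = (-29, -17)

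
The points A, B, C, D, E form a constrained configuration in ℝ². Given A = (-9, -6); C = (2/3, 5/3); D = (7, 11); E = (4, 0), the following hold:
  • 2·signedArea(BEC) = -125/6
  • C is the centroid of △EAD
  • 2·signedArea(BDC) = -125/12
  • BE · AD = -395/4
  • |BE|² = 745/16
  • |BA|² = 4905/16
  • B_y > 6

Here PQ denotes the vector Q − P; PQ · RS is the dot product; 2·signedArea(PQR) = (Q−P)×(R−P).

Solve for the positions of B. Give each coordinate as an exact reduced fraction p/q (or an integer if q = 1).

1. B_x = 3  [BE · AD = -395/4 ∩ 2·signedArea(BDC) = -125/12]
2. B_y = 27/4  [BE · AD = -395/4 ∩ 2·signedArea(BDC) = -125/12]
   → B = (3, 27/4)

B = (3, 27/4)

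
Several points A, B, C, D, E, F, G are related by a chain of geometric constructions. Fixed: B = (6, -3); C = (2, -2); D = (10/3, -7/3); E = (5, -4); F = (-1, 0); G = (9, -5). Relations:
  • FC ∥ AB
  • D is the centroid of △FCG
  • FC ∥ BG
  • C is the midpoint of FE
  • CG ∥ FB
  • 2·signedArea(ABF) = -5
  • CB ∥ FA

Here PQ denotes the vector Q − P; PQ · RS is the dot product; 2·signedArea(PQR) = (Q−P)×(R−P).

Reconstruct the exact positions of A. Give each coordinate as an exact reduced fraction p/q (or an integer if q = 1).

A = (3, -1)

1. A_x = 3  [FC ∥ AB ∩ CB ∥ FA]
2. A_y = -1  [FC ∥ AB ∩ CB ∥ FA]
   → A = (3, -1)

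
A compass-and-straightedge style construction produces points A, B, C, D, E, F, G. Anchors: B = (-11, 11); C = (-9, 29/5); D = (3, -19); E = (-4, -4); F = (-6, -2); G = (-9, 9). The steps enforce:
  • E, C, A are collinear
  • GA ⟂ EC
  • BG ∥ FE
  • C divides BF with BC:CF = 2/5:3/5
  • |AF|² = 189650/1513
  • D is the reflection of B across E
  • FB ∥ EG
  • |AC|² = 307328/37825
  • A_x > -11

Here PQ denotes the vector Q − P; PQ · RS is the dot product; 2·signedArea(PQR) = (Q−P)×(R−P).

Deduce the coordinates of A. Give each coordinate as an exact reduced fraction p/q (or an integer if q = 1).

A = (-15577/1513, 12617/1513)

1. A_x = -15577/1513  [E, C, A are collinear ∩ GA ⟂ EC]
2. A_y = 12617/1513  [E, C, A are collinear ∩ GA ⟂ EC]
   → A = (-15577/1513, 12617/1513)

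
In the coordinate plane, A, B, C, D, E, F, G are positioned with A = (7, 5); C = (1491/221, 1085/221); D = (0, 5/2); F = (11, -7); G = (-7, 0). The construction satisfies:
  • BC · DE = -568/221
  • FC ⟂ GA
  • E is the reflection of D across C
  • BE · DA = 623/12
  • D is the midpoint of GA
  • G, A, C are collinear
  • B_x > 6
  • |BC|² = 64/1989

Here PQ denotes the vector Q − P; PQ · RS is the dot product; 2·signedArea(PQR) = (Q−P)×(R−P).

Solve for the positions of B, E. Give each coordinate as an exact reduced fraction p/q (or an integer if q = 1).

1. E_x = 2982/221  [E is the reflection of D across C]
2. E_y = 3235/442  [E is the reflection of D across C]
   → E = (2982/221, 3235/442)
3. B_x = 4585/663  [line -2982/221·x + -1065/221·y + 25915/221 = 0 ∩ |BC|² = 64/1989]
4. B_y = 3295/663  [line -2982/221·x + -1065/221·y + 25915/221 = 0 ∩ |BC|² = 64/1989]
   → B = (4585/663, 3295/663)

B = (4585/663, 3295/663)
E = (2982/221, 3235/442)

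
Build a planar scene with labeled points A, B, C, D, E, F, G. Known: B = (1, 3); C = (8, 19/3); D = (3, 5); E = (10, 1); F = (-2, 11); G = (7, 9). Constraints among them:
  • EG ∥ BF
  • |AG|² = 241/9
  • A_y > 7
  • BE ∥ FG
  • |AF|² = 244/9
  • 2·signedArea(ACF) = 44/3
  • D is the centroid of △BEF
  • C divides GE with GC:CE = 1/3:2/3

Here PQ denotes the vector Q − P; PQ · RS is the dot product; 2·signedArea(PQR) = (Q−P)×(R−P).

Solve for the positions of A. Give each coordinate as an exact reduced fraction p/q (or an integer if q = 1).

A = (2, 23/3)

1. A_x = 2  [line -14/3·x + -10·y + 86 = 0 ∩ |AG|² = 241/9]
2. A_y = 23/3  [line -14/3·x + -10·y + 86 = 0 ∩ |AG|² = 241/9]
   → A = (2, 23/3)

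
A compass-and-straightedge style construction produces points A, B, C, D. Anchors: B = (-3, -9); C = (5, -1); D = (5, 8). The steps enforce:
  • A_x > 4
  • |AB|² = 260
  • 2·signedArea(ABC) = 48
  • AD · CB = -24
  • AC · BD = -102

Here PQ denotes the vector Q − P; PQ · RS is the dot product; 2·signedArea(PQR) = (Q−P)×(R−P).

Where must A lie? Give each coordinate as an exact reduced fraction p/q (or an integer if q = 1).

1. A_x = 5  [AD · CB = -24 ∩ 2·signedArea(ABC) = 48]
2. A_y = 5  [AD · CB = -24 ∩ 2·signedArea(ABC) = 48]
   → A = (5, 5)

A = (5, 5)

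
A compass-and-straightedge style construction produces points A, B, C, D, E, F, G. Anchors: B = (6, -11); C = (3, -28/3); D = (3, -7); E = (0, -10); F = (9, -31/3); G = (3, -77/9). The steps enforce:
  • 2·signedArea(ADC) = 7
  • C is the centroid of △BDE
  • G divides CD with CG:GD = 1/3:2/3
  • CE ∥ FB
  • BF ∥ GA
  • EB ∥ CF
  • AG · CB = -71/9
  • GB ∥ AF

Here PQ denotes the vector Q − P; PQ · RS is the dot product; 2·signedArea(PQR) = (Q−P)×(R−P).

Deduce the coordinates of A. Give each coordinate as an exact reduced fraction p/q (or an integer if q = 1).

A = (6, -71/9)

1. A_x = 6  [GB ∥ AF ∩ BF ∥ GA]
2. A_y = -71/9  [GB ∥ AF ∩ BF ∥ GA]
   → A = (6, -71/9)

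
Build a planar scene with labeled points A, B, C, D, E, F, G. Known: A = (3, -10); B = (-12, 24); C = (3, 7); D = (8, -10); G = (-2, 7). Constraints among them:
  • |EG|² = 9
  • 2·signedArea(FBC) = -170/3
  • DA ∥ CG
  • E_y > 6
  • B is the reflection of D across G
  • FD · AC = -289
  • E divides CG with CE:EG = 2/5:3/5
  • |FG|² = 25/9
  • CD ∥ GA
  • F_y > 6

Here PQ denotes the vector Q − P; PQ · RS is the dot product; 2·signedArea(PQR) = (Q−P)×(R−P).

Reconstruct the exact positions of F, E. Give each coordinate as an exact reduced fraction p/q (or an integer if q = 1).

1. F_x = -1/3  [2·signedArea(FBC) = -170/3 ∩ FD · AC = -289]
2. F_y = 7  [2·signedArea(FBC) = -170/3 ∩ FD · AC = -289]
   → F = (-1/3, 7)
3. E_x = 1  [E divides CG with CE:EG = 2/5:3/5]
4. E_y = 7  [E divides CG with CE:EG = 2/5:3/5]
   → E = (1, 7)

E = (1, 7)
F = (-1/3, 7)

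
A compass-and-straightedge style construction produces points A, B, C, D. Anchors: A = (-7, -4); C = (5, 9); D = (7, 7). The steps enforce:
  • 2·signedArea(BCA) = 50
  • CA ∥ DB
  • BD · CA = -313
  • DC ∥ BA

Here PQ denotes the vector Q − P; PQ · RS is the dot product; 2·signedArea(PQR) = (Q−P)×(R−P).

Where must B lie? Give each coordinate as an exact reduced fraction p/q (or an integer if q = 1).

B = (-5, -6)

1. B_x = -5  [DC ∥ BA ∩ CA ∥ DB]
2. B_y = -6  [DC ∥ BA ∩ CA ∥ DB]
   → B = (-5, -6)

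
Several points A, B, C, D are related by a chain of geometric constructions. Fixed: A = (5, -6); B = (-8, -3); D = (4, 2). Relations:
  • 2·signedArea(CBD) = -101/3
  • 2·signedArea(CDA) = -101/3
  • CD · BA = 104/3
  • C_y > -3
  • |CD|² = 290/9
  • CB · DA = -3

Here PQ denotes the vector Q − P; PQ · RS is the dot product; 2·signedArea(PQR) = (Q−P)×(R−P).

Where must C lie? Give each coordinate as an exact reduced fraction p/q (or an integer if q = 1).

1. C_x = 1/3  [2·signedArea(CDA) = -101/3 ∩ CB · DA = -3]
2. C_y = -7/3  [2·signedArea(CDA) = -101/3 ∩ CB · DA = -3]
   → C = (1/3, -7/3)

C = (1/3, -7/3)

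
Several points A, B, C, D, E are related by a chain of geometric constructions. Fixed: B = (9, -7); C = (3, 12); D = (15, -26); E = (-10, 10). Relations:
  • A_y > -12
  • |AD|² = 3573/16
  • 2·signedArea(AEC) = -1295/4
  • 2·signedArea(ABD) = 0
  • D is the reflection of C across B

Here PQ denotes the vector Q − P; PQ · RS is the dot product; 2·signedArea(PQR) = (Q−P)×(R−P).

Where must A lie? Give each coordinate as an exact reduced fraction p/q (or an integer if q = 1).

A = (21/2, -47/4)

1. A_x = 21/2  [2·signedArea(ABD) = 0 ∩ 2·signedArea(AEC) = -1295/4]
2. A_y = -47/4  [2·signedArea(ABD) = 0 ∩ 2·signedArea(AEC) = -1295/4]
   → A = (21/2, -47/4)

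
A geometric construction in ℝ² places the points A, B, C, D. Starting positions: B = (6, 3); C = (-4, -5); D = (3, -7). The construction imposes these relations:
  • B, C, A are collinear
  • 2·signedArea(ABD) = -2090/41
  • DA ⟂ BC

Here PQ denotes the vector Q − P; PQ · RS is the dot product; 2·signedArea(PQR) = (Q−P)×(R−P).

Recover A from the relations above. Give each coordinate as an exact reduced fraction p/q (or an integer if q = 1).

A = (-29/41, -97/41)

1. A_x = -29/41  [B, C, A are collinear ∩ DA ⟂ BC]
2. A_y = -97/41  [B, C, A are collinear ∩ DA ⟂ BC]
   → A = (-29/41, -97/41)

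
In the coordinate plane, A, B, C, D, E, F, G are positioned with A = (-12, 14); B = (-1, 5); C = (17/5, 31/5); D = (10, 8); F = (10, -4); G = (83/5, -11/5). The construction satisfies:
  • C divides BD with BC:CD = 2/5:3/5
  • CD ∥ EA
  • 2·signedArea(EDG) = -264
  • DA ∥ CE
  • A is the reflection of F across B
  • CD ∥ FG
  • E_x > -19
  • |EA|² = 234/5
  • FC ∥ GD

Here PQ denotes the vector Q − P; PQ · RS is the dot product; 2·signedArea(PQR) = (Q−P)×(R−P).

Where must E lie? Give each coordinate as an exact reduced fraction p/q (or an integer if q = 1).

E = (-93/5, 61/5)

1. E_x = -93/5  [CD ∥ EA ∩ DA ∥ CE]
2. E_y = 61/5  [CD ∥ EA ∩ DA ∥ CE]
   → E = (-93/5, 61/5)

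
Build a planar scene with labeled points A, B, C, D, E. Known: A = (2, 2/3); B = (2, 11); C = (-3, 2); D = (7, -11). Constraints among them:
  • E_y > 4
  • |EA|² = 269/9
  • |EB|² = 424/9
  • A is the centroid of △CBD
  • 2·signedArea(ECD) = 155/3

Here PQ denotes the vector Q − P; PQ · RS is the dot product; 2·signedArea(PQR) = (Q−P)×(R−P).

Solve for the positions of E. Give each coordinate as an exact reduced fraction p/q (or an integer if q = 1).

E = (-4/3, 5)

1. E_x = -4/3  [line 13·x + 10·y + -98/3 = 0 ∩ |EA|² = 269/9]
2. E_y = 5  [line 13·x + 10·y + -98/3 = 0 ∩ |EA|² = 269/9]
   → E = (-4/3, 5)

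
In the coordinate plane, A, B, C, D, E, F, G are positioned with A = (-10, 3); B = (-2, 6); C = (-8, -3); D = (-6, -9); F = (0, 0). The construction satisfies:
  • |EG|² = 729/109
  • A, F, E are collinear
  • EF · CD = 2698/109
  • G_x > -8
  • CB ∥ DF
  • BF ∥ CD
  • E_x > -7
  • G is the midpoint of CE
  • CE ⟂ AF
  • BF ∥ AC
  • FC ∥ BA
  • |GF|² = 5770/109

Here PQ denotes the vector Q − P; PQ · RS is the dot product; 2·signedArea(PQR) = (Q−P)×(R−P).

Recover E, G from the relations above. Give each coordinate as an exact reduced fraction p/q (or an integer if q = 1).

1. E_x = -710/109  [A, F, E are collinear ∩ CE ⟂ AF]
2. E_y = 213/109  [A, F, E are collinear ∩ CE ⟂ AF]
   → E = (-710/109, 213/109)
3. G_x = -791/109  [G is the midpoint of CE]
4. G_y = -57/109  [G is the midpoint of CE]
   → G = (-791/109, -57/109)

E = (-710/109, 213/109)
G = (-791/109, -57/109)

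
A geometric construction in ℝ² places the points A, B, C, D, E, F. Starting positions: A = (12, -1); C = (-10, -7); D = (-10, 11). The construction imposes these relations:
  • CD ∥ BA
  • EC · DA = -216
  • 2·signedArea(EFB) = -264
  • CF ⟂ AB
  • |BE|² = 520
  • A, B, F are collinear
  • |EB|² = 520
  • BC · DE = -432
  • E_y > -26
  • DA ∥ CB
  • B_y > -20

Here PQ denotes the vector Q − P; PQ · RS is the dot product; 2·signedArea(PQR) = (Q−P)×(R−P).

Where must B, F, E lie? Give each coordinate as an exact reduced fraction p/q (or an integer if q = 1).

1. B_x = 12  [CD ∥ BA ∩ DA ∥ CB]
2. B_y = -19  [CD ∥ BA ∩ DA ∥ CB]
   → B = (12, -19)
3. F_x = 12  [A, B, F are collinear ∩ CF ⟂ AB]
4. F_y = -7  [A, B, F are collinear ∩ CF ⟂ AB]
   → F = (12, -7)
5. E_x = -10  [EC · DA = -216 ∩ 2·signedArea(EFB) = -264]
6. E_y = -25  [EC · DA = -216 ∩ 2·signedArea(EFB) = -264]
   → E = (-10, -25)

B = (12, -19)
E = (-10, -25)
F = (12, -7)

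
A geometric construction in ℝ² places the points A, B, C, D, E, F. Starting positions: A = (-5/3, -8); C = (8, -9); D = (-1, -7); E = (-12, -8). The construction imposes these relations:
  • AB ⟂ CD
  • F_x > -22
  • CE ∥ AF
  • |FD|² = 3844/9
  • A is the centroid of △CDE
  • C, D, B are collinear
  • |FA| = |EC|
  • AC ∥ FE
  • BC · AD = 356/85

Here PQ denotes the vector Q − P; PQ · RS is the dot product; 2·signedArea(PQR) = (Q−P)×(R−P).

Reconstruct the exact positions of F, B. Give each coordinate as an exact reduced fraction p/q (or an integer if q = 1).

1. F_x = -65/3  [AC ∥ FE ∩ CE ∥ AF]
2. F_y = -7  [AC ∥ FE ∩ CE ∥ AF]
   → F = (-65/3, -7)
3. B_x = -121/85  [C, D, B are collinear ∩ AB ⟂ CD]
4. B_y = -587/85  [C, D, B are collinear ∩ AB ⟂ CD]
   → B = (-121/85, -587/85)

B = (-121/85, -587/85)
F = (-65/3, -7)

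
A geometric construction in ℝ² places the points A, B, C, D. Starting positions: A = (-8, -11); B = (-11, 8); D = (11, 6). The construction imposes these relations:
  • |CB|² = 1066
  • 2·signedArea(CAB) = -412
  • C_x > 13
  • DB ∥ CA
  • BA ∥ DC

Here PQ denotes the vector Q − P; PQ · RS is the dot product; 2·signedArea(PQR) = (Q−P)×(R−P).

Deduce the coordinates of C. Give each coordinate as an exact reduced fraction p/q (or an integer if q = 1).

1. C_x = 14  [DB ∥ CA ∩ BA ∥ DC]
2. C_y = -13  [DB ∥ CA ∩ BA ∥ DC]
   → C = (14, -13)

C = (14, -13)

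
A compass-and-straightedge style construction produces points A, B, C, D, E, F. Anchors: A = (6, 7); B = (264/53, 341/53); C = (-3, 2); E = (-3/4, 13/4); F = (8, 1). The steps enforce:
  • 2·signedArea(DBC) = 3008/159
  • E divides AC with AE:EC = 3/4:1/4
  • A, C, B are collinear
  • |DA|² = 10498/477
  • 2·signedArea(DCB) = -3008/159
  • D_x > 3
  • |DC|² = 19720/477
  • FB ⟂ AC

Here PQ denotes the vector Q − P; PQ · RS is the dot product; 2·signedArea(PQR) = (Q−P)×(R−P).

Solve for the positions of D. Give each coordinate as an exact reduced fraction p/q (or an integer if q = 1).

1. D_x = 529/159  [line -235/53·x + 423/53·y + -1645/159 = 0 ∩ |DC|² = 19720/477]
2. D_y = 500/159  [line -235/53·x + 423/53·y + -1645/159 = 0 ∩ |DC|² = 19720/477]
   → D = (529/159, 500/159)

D = (529/159, 500/159)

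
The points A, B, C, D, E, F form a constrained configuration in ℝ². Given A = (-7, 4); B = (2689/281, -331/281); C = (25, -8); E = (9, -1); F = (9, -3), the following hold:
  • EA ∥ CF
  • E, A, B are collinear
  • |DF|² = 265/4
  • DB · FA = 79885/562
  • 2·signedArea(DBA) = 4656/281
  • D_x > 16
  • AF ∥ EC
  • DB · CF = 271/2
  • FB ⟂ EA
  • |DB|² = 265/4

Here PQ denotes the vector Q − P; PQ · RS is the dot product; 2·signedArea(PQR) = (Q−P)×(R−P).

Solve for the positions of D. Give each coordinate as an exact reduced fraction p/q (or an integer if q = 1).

1. D_x = 17  [DB · FA = 79885/562 ∩ DB · CF = 271/2]
2. D_y = -9/2  [DB · FA = 79885/562 ∩ DB · CF = 271/2]
   → D = (17, -9/2)

D = (17, -9/2)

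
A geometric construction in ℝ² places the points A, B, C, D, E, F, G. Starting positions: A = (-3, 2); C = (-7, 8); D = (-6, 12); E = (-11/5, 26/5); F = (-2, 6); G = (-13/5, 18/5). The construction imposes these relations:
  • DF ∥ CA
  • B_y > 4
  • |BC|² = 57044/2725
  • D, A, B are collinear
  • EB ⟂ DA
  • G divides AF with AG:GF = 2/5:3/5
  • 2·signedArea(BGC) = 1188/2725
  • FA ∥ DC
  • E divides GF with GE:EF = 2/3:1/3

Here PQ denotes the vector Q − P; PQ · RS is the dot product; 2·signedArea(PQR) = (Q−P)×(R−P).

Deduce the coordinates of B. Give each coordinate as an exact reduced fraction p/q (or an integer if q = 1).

1. B_x = -2079/545  [D, A, B are collinear ∩ EB ⟂ DA]
2. B_y = 514/109  [D, A, B are collinear ∩ EB ⟂ DA]
   → B = (-2079/545, 514/109)

B = (-2079/545, 514/109)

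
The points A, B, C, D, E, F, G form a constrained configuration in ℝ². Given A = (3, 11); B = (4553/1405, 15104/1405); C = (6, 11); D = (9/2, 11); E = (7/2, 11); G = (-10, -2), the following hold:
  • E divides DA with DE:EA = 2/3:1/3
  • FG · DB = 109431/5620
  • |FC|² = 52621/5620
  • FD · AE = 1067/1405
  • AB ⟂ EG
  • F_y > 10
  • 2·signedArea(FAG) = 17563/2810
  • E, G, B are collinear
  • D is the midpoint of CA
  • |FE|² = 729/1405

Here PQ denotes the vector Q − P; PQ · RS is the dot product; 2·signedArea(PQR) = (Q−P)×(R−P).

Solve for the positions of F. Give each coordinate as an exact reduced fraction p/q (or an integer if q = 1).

F = (8377/2810, 14753/1405)

1. F_x = 8377/2810  [2·signedArea(FAG) = 17563/2810 ∩ FG · DB = 109431/5620]
2. F_y = 14753/1405  [2·signedArea(FAG) = 17563/2810 ∩ FG · DB = 109431/5620]
   → F = (8377/2810, 14753/1405)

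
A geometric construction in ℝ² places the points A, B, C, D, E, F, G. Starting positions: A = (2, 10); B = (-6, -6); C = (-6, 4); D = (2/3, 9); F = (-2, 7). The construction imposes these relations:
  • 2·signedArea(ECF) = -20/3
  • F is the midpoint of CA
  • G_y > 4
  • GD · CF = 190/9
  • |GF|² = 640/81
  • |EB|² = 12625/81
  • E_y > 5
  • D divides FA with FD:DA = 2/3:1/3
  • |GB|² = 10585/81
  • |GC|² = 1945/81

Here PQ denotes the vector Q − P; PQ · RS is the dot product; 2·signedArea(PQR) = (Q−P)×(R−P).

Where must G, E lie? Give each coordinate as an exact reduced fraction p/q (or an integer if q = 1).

E = (-14/9, 17/3)
G = (-10/9, 13/3)

1. G_x = -10/9  [line -4·x + -3·y + 77/9 = 0 ∩ |GB|² = 10585/81]
2. G_y = 13/3  [line -4·x + -3·y + 77/9 = 0 ∩ |GB|² = 10585/81]
   → G = (-10/9, 13/3)
3. E_x = -14/9  [line -3·x + 4·y + -82/3 = 0 ∩ |EB|² = 12625/81]
4. E_y = 17/3  [line -3·x + 4·y + -82/3 = 0 ∩ |EB|² = 12625/81]
   → E = (-14/9, 17/3)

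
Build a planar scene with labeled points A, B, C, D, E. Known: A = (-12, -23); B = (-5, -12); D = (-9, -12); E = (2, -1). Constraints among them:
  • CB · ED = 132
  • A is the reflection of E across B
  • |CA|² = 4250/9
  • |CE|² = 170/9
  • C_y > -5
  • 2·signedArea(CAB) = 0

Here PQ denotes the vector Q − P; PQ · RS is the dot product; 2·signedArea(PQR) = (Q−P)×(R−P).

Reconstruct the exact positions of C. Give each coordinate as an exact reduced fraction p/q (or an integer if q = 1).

C = (-1/3, -14/3)

1. C_x = -1/3  [2·signedArea(CAB) = 0 ∩ CB · ED = 132]
2. C_y = -14/3  [2·signedArea(CAB) = 0 ∩ CB · ED = 132]
   → C = (-1/3, -14/3)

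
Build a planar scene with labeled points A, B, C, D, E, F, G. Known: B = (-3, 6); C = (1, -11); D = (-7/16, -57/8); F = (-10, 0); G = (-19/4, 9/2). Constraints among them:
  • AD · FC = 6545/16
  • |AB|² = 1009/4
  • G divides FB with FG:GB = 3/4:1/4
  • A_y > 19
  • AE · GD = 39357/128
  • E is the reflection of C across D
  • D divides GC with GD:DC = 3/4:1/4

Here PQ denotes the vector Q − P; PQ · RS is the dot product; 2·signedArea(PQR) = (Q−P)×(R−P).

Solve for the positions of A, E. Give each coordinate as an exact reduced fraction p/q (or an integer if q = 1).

1. A_x = -21/2  [line -11·x + 11·y + -671/2 = 0 ∩ |AB|² = 1009/4]
2. A_y = 20  [line -11·x + 11·y + -671/2 = 0 ∩ |AB|² = 1009/4]
   → A = (-21/2, 20)
3. E_x = -15/8  [AE · GD = 39357/128 ∩ E is the reflection of C across D]
4. E_y = -13/4  [AE · GD = 39357/128 ∩ E is the reflection of C across D]
   → E = (-15/8, -13/4)

A = (-21/2, 20)
E = (-15/8, -13/4)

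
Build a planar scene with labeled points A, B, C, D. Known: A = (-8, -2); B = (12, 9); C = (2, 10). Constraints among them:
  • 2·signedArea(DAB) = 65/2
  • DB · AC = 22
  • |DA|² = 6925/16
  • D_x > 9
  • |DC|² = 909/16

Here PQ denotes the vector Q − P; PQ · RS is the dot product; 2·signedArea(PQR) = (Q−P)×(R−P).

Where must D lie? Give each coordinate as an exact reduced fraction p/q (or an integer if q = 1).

1. D_x = 19/2  [DB · AC = 22 ∩ 2·signedArea(DAB) = 65/2]
2. D_y = 37/4  [DB · AC = 22 ∩ 2·signedArea(DAB) = 65/2]
   → D = (19/2, 37/4)

D = (19/2, 37/4)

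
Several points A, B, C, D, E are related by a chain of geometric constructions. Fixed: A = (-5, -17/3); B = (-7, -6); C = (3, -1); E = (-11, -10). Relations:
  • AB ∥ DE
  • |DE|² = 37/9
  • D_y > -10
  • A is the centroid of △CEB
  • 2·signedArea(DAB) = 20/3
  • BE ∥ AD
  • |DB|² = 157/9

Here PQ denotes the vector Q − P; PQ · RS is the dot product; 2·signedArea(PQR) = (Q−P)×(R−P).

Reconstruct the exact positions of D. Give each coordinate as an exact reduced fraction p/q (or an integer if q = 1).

D = (-9, -29/3)

1. D_x = -9  [AB ∥ DE ∩ BE ∥ AD]
2. D_y = -29/3  [AB ∥ DE ∩ BE ∥ AD]
   → D = (-9, -29/3)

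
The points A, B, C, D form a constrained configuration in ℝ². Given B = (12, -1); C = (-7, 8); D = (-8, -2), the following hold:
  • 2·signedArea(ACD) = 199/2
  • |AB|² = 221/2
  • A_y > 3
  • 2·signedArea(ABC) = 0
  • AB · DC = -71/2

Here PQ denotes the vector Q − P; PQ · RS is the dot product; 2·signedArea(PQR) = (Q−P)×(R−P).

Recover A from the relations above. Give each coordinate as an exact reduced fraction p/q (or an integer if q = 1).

A = (5/2, 7/2)

1. A_x = 5/2  [2·signedArea(ABC) = 0 ∩ AB · DC = -71/2]
2. A_y = 7/2  [2·signedArea(ABC) = 0 ∩ AB · DC = -71/2]
   → A = (5/2, 7/2)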